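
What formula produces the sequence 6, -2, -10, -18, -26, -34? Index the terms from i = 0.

Check differences: -2 - 6 = -8
-10 - -2 = -8
Common difference d = -8.
First term a = 6.
Formula: S_i = 6 - 8*i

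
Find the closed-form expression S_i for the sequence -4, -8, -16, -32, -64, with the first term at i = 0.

Check ratios: -8 / -4 = 2.0
Common ratio r = 2.
First term a = -4.
Formula: S_i = -4 * 2^i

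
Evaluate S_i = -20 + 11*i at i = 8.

S_8 = -20 + 11*8 = -20 + 88 = 68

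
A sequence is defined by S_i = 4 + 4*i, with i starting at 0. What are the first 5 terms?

This is an arithmetic sequence.
i=0: S_0 = 4 + 4*0 = 4
i=1: S_1 = 4 + 4*1 = 8
i=2: S_2 = 4 + 4*2 = 12
i=3: S_3 = 4 + 4*3 = 16
i=4: S_4 = 4 + 4*4 = 20
The first 5 terms are: [4, 8, 12, 16, 20]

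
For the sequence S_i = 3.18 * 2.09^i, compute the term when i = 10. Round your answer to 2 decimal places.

S_10 = 3.18 * 2.09^10 ≈ 3.18 * 1590.2407 ≈ 5056.97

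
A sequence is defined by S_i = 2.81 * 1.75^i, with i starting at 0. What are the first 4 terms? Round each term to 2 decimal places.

This is a geometric sequence.
i=0: S_0 = 2.81 * 1.75^0 = 2.81
i=1: S_1 = 2.81 * 1.75^1 ≈ 4.92
i=2: S_2 = 2.81 * 1.75^2 ≈ 8.61
i=3: S_3 = 2.81 * 1.75^3 ≈ 15.06
The first 4 terms are: [2.81, 4.92, 8.61, 15.06]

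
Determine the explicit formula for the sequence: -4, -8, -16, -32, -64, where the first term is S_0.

Check ratios: -8 / -4 = 2.0
Common ratio r = 2.
First term a = -4.
Formula: S_i = -4 * 2^i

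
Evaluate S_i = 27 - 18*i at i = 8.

S_8 = 27 + -18*8 = 27 + -144 = -117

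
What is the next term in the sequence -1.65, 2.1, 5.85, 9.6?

Differences: 2.1 - -1.65 = 3.75
This is an arithmetic sequence with common difference d = 3.75.
Next term = 9.6 + 3.75 = 13.35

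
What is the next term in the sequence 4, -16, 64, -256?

Ratios: -16 / 4 = -4.0
This is a geometric sequence with common ratio r = -4.
Next term = -256 * -4 = 1024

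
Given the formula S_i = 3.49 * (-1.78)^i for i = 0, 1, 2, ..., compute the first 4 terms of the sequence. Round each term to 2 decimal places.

This is a geometric sequence.
i=0: S_0 = 3.49 * (-1.78)^0 = 3.49
i=1: S_1 = 3.49 * (-1.78)^1 ≈ -6.21
i=2: S_2 = 3.49 * (-1.78)^2 ≈ 11.06
i=3: S_3 = 3.49 * (-1.78)^3 ≈ -19.68
The first 4 terms are: [3.49, -6.21, 11.06, -19.68]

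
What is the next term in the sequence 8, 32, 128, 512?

Ratios: 32 / 8 = 4.0
This is a geometric sequence with common ratio r = 4.
Next term = 512 * 4 = 2048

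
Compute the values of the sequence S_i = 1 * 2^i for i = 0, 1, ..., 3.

This is a geometric sequence.
i=0: S_0 = 1 * 2^0 = 1
i=1: S_1 = 1 * 2^1 = 2
i=2: S_2 = 1 * 2^2 = 4
i=3: S_3 = 1 * 2^3 = 8
The first 4 terms are: [1, 2, 4, 8]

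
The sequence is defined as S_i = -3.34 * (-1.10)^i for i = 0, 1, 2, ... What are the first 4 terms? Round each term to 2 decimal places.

This is a geometric sequence.
i=0: S_0 = -3.34 * (-1.1)^0 = -3.34
i=1: S_1 = -3.34 * (-1.1)^1 ≈ 3.67
i=2: S_2 = -3.34 * (-1.1)^2 ≈ -4.04
i=3: S_3 = -3.34 * (-1.1)^3 ≈ 4.45
The first 4 terms are: [-3.34, 3.67, -4.04, 4.45]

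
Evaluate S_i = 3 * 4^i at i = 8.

S_8 = 3 * 4^8 = 3 * 65536 = 196608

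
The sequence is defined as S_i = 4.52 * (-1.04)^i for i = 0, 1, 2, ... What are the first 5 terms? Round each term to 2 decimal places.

This is a geometric sequence.
i=0: S_0 = 4.52 * (-1.04)^0 = 4.52
i=1: S_1 = 4.52 * (-1.04)^1 ≈ -4.7
i=2: S_2 = 4.52 * (-1.04)^2 ≈ 4.89
i=3: S_3 = 4.52 * (-1.04)^3 ≈ -5.08
i=4: S_4 = 4.52 * (-1.04)^4 ≈ 5.29
The first 5 terms are: [4.52, -4.7, 4.89, -5.08, 5.29]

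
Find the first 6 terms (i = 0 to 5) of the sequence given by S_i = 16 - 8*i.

This is an arithmetic sequence.
i=0: S_0 = 16 + -8*0 = 16
i=1: S_1 = 16 + -8*1 = 8
i=2: S_2 = 16 + -8*2 = 0
i=3: S_3 = 16 + -8*3 = -8
i=4: S_4 = 16 + -8*4 = -16
i=5: S_5 = 16 + -8*5 = -24
The first 6 terms are: [16, 8, 0, -8, -16, -24]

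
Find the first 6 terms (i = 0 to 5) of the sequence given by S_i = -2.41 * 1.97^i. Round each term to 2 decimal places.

This is a geometric sequence.
i=0: S_0 = -2.41 * 1.97^0 = -2.41
i=1: S_1 = -2.41 * 1.97^1 ≈ -4.75
i=2: S_2 = -2.41 * 1.97^2 ≈ -9.35
i=3: S_3 = -2.41 * 1.97^3 ≈ -18.43
i=4: S_4 = -2.41 * 1.97^4 ≈ -36.3
i=5: S_5 = -2.41 * 1.97^5 ≈ -71.51
The first 6 terms are: [-2.41, -4.75, -9.35, -18.43, -36.3, -71.51]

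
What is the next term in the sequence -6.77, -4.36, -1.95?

Differences: -4.36 - -6.77 = 2.41
This is an arithmetic sequence with common difference d = 2.41.
Next term = -1.95 + 2.41 = 0.46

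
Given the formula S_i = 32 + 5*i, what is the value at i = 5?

S_5 = 32 + 5*5 = 32 + 25 = 57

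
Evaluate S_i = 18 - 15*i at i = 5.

S_5 = 18 + -15*5 = 18 + -75 = -57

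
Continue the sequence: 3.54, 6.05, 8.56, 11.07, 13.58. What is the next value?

Differences: 6.05 - 3.54 = 2.51
This is an arithmetic sequence with common difference d = 2.51.
Next term = 13.58 + 2.51 = 16.09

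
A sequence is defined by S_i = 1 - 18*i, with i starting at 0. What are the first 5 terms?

This is an arithmetic sequence.
i=0: S_0 = 1 + -18*0 = 1
i=1: S_1 = 1 + -18*1 = -17
i=2: S_2 = 1 + -18*2 = -35
i=3: S_3 = 1 + -18*3 = -53
i=4: S_4 = 1 + -18*4 = -71
The first 5 terms are: [1, -17, -35, -53, -71]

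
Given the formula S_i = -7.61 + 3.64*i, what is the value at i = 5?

S_5 = -7.61 + 3.64*5 = -7.61 + 18.2 = 10.59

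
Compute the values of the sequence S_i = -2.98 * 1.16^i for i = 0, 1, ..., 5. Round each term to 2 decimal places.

This is a geometric sequence.
i=0: S_0 = -2.98 * 1.16^0 = -2.98
i=1: S_1 = -2.98 * 1.16^1 ≈ -3.46
i=2: S_2 = -2.98 * 1.16^2 ≈ -4.01
i=3: S_3 = -2.98 * 1.16^3 ≈ -4.65
i=4: S_4 = -2.98 * 1.16^4 ≈ -5.4
i=5: S_5 = -2.98 * 1.16^5 ≈ -6.26
The first 6 terms are: [-2.98, -3.46, -4.01, -4.65, -5.4, -6.26]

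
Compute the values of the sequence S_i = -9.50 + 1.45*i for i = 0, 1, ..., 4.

This is an arithmetic sequence.
i=0: S_0 = -9.5 + 1.45*0 = -9.5
i=1: S_1 = -9.5 + 1.45*1 = -8.05
i=2: S_2 = -9.5 + 1.45*2 = -6.6
i=3: S_3 = -9.5 + 1.45*3 = -5.15
i=4: S_4 = -9.5 + 1.45*4 = -3.7
The first 5 terms are: [-9.5, -8.05, -6.6, -5.15, -3.7]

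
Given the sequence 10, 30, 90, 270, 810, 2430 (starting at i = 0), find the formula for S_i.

Check ratios: 30 / 10 = 3.0
Common ratio r = 3.
First term a = 10.
Formula: S_i = 10 * 3^i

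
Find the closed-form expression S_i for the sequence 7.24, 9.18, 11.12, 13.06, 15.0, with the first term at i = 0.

Check differences: 9.18 - 7.24 = 1.94
11.12 - 9.18 = 1.94
Common difference d = 1.94.
First term a = 7.24.
Formula: S_i = 7.24 + 1.94*i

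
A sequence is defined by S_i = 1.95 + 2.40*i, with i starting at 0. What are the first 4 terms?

This is an arithmetic sequence.
i=0: S_0 = 1.95 + 2.4*0 = 1.95
i=1: S_1 = 1.95 + 2.4*1 = 4.35
i=2: S_2 = 1.95 + 2.4*2 = 6.75
i=3: S_3 = 1.95 + 2.4*3 = 9.15
The first 4 terms are: [1.95, 4.35, 6.75, 9.15]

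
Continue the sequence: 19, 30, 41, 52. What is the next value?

Differences: 30 - 19 = 11
This is an arithmetic sequence with common difference d = 11.
Next term = 52 + 11 = 63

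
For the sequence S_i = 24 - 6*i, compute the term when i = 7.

S_7 = 24 + -6*7 = 24 + -42 = -18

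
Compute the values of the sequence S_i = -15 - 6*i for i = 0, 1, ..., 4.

This is an arithmetic sequence.
i=0: S_0 = -15 + -6*0 = -15
i=1: S_1 = -15 + -6*1 = -21
i=2: S_2 = -15 + -6*2 = -27
i=3: S_3 = -15 + -6*3 = -33
i=4: S_4 = -15 + -6*4 = -39
The first 5 terms are: [-15, -21, -27, -33, -39]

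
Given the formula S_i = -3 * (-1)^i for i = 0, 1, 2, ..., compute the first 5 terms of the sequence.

This is a geometric sequence.
i=0: S_0 = -3 * (-1)^0 = -3
i=1: S_1 = -3 * (-1)^1 = 3
i=2: S_2 = -3 * (-1)^2 = -3
i=3: S_3 = -3 * (-1)^3 = 3
i=4: S_4 = -3 * (-1)^4 = -3
The first 5 terms are: [-3, 3, -3, 3, -3]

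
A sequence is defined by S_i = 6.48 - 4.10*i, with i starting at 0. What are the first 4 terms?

This is an arithmetic sequence.
i=0: S_0 = 6.48 + -4.1*0 = 6.48
i=1: S_1 = 6.48 + -4.1*1 = 2.38
i=2: S_2 = 6.48 + -4.1*2 = -1.72
i=3: S_3 = 6.48 + -4.1*3 = -5.82
The first 4 terms are: [6.48, 2.38, -1.72, -5.82]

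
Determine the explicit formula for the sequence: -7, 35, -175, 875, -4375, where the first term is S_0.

Check ratios: 35 / -7 = -5.0
Common ratio r = -5.
First term a = -7.
Formula: S_i = -7 * (-5)^i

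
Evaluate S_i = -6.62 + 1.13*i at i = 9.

S_9 = -6.62 + 1.13*9 = -6.62 + 10.17 = 3.55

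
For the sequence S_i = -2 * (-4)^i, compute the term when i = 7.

S_7 = -2 * (-4)^7 = -2 * -16384 = 32768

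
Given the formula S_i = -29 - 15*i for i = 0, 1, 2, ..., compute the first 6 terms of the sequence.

This is an arithmetic sequence.
i=0: S_0 = -29 + -15*0 = -29
i=1: S_1 = -29 + -15*1 = -44
i=2: S_2 = -29 + -15*2 = -59
i=3: S_3 = -29 + -15*3 = -74
i=4: S_4 = -29 + -15*4 = -89
i=5: S_5 = -29 + -15*5 = -104
The first 6 terms are: [-29, -44, -59, -74, -89, -104]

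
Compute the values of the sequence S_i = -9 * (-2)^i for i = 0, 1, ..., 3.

This is a geometric sequence.
i=0: S_0 = -9 * (-2)^0 = -9
i=1: S_1 = -9 * (-2)^1 = 18
i=2: S_2 = -9 * (-2)^2 = -36
i=3: S_3 = -9 * (-2)^3 = 72
The first 4 terms are: [-9, 18, -36, 72]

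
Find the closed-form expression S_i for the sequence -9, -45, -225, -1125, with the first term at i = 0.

Check ratios: -45 / -9 = 5.0
Common ratio r = 5.
First term a = -9.
Formula: S_i = -9 * 5^i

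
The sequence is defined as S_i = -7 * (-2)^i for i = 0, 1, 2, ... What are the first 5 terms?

This is a geometric sequence.
i=0: S_0 = -7 * (-2)^0 = -7
i=1: S_1 = -7 * (-2)^1 = 14
i=2: S_2 = -7 * (-2)^2 = -28
i=3: S_3 = -7 * (-2)^3 = 56
i=4: S_4 = -7 * (-2)^4 = -112
The first 5 terms are: [-7, 14, -28, 56, -112]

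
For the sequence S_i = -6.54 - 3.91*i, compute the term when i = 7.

S_7 = -6.54 + -3.91*7 = -6.54 + -27.37 = -33.91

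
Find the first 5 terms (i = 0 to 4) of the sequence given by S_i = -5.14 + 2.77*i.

This is an arithmetic sequence.
i=0: S_0 = -5.14 + 2.77*0 = -5.14
i=1: S_1 = -5.14 + 2.77*1 = -2.37
i=2: S_2 = -5.14 + 2.77*2 = 0.4
i=3: S_3 = -5.14 + 2.77*3 = 3.17
i=4: S_4 = -5.14 + 2.77*4 = 5.94
The first 5 terms are: [-5.14, -2.37, 0.4, 3.17, 5.94]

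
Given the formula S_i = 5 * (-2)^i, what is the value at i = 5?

S_5 = 5 * (-2)^5 = 5 * -32 = -160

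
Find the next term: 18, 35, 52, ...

Differences: 35 - 18 = 17
This is an arithmetic sequence with common difference d = 17.
Next term = 52 + 17 = 69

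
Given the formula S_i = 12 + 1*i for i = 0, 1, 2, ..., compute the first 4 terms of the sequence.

This is an arithmetic sequence.
i=0: S_0 = 12 + 1*0 = 12
i=1: S_1 = 12 + 1*1 = 13
i=2: S_2 = 12 + 1*2 = 14
i=3: S_3 = 12 + 1*3 = 15
The first 4 terms are: [12, 13, 14, 15]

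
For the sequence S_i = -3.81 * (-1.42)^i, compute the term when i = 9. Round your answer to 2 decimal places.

S_9 = -3.81 * (-1.42)^9 ≈ -3.81 * -23.4744 ≈ 89.44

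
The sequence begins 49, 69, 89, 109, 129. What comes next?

Differences: 69 - 49 = 20
This is an arithmetic sequence with common difference d = 20.
Next term = 129 + 20 = 149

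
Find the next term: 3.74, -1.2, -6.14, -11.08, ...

Differences: -1.2 - 3.74 = -4.94
This is an arithmetic sequence with common difference d = -4.94.
Next term = -11.08 + -4.94 = -16.02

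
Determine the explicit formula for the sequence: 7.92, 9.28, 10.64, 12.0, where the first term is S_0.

Check differences: 9.28 - 7.92 = 1.36
10.64 - 9.28 = 1.36
Common difference d = 1.36.
First term a = 7.92.
Formula: S_i = 7.92 + 1.36*i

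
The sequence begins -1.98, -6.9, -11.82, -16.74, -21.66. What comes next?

Differences: -6.9 - -1.98 = -4.92
This is an arithmetic sequence with common difference d = -4.92.
Next term = -21.66 + -4.92 = -26.58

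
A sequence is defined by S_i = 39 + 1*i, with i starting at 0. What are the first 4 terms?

This is an arithmetic sequence.
i=0: S_0 = 39 + 1*0 = 39
i=1: S_1 = 39 + 1*1 = 40
i=2: S_2 = 39 + 1*2 = 41
i=3: S_3 = 39 + 1*3 = 42
The first 4 terms are: [39, 40, 41, 42]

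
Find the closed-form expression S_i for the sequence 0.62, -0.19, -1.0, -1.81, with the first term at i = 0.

Check differences: -0.19 - 0.62 = -0.81
-1.0 - -0.19 = -0.81
Common difference d = -0.81.
First term a = 0.62.
Formula: S_i = 0.62 - 0.81*i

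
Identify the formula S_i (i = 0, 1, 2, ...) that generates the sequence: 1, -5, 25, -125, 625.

Check ratios: -5 / 1 = -5.0
Common ratio r = -5.
First term a = 1.
Formula: S_i = 1 * (-5)^i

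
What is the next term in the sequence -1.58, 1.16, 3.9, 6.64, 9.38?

Differences: 1.16 - -1.58 = 2.74
This is an arithmetic sequence with common difference d = 2.74.
Next term = 9.38 + 2.74 = 12.12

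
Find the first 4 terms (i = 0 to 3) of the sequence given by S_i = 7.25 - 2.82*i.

This is an arithmetic sequence.
i=0: S_0 = 7.25 + -2.82*0 = 7.25
i=1: S_1 = 7.25 + -2.82*1 = 4.43
i=2: S_2 = 7.25 + -2.82*2 = 1.61
i=3: S_3 = 7.25 + -2.82*3 = -1.21
The first 4 terms are: [7.25, 4.43, 1.61, -1.21]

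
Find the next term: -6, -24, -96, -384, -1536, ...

Ratios: -24 / -6 = 4.0
This is a geometric sequence with common ratio r = 4.
Next term = -1536 * 4 = -6144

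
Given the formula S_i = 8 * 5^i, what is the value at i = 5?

S_5 = 8 * 5^5 = 8 * 3125 = 25000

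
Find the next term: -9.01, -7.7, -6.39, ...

Differences: -7.7 - -9.01 = 1.31
This is an arithmetic sequence with common difference d = 1.31.
Next term = -6.39 + 1.31 = -5.08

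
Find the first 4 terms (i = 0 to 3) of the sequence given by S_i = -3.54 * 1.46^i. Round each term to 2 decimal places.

This is a geometric sequence.
i=0: S_0 = -3.54 * 1.46^0 = -3.54
i=1: S_1 = -3.54 * 1.46^1 ≈ -5.17
i=2: S_2 = -3.54 * 1.46^2 ≈ -7.55
i=3: S_3 = -3.54 * 1.46^3 ≈ -11.02
The first 4 terms are: [-3.54, -5.17, -7.55, -11.02]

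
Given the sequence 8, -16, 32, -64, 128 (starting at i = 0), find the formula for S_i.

Check ratios: -16 / 8 = -2.0
Common ratio r = -2.
First term a = 8.
Formula: S_i = 8 * (-2)^i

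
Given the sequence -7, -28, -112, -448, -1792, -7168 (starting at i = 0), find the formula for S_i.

Check ratios: -28 / -7 = 4.0
Common ratio r = 4.
First term a = -7.
Formula: S_i = -7 * 4^i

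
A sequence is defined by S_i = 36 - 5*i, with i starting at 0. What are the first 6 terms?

This is an arithmetic sequence.
i=0: S_0 = 36 + -5*0 = 36
i=1: S_1 = 36 + -5*1 = 31
i=2: S_2 = 36 + -5*2 = 26
i=3: S_3 = 36 + -5*3 = 21
i=4: S_4 = 36 + -5*4 = 16
i=5: S_5 = 36 + -5*5 = 11
The first 6 terms are: [36, 31, 26, 21, 16, 11]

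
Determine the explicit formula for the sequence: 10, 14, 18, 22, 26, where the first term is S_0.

Check differences: 14 - 10 = 4
18 - 14 = 4
Common difference d = 4.
First term a = 10.
Formula: S_i = 10 + 4*i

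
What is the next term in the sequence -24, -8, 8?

Differences: -8 - -24 = 16
This is an arithmetic sequence with common difference d = 16.
Next term = 8 + 16 = 24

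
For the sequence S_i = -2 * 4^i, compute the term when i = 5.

S_5 = -2 * 4^5 = -2 * 1024 = -2048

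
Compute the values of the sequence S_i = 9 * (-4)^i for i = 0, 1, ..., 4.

This is a geometric sequence.
i=0: S_0 = 9 * (-4)^0 = 9
i=1: S_1 = 9 * (-4)^1 = -36
i=2: S_2 = 9 * (-4)^2 = 144
i=3: S_3 = 9 * (-4)^3 = -576
i=4: S_4 = 9 * (-4)^4 = 2304
The first 5 terms are: [9, -36, 144, -576, 2304]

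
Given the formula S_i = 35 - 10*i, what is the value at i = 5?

S_5 = 35 + -10*5 = 35 + -50 = -15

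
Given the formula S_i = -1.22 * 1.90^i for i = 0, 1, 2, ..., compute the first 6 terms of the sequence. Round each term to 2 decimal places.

This is a geometric sequence.
i=0: S_0 = -1.22 * 1.9^0 = -1.22
i=1: S_1 = -1.22 * 1.9^1 ≈ -2.32
i=2: S_2 = -1.22 * 1.9^2 ≈ -4.4
i=3: S_3 = -1.22 * 1.9^3 ≈ -8.37
i=4: S_4 = -1.22 * 1.9^4 ≈ -15.9
i=5: S_5 = -1.22 * 1.9^5 ≈ -30.21
The first 6 terms are: [-1.22, -2.32, -4.4, -8.37, -15.9, -30.21]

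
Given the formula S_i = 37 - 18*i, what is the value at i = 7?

S_7 = 37 + -18*7 = 37 + -126 = -89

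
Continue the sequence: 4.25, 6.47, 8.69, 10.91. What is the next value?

Differences: 6.47 - 4.25 = 2.22
This is an arithmetic sequence with common difference d = 2.22.
Next term = 10.91 + 2.22 = 13.13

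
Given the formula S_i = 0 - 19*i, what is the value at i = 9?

S_9 = 0 + -19*9 = 0 + -171 = -171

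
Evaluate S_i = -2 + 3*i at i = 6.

S_6 = -2 + 3*6 = -2 + 18 = 16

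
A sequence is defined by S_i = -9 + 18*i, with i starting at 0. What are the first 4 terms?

This is an arithmetic sequence.
i=0: S_0 = -9 + 18*0 = -9
i=1: S_1 = -9 + 18*1 = 9
i=2: S_2 = -9 + 18*2 = 27
i=3: S_3 = -9 + 18*3 = 45
The first 4 terms are: [-9, 9, 27, 45]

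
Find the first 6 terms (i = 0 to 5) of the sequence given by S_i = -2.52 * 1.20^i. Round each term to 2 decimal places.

This is a geometric sequence.
i=0: S_0 = -2.52 * 1.2^0 = -2.52
i=1: S_1 = -2.52 * 1.2^1 ≈ -3.02
i=2: S_2 = -2.52 * 1.2^2 ≈ -3.63
i=3: S_3 = -2.52 * 1.2^3 ≈ -4.35
i=4: S_4 = -2.52 * 1.2^4 ≈ -5.23
i=5: S_5 = -2.52 * 1.2^5 ≈ -6.27
The first 6 terms are: [-2.52, -3.02, -3.63, -4.35, -5.23, -6.27]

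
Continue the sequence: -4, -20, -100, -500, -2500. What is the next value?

Ratios: -20 / -4 = 5.0
This is a geometric sequence with common ratio r = 5.
Next term = -2500 * 5 = -12500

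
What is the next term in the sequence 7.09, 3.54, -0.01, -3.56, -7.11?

Differences: 3.54 - 7.09 = -3.55
This is an arithmetic sequence with common difference d = -3.55.
Next term = -7.11 + -3.55 = -10.66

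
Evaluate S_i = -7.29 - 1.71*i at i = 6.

S_6 = -7.29 + -1.71*6 = -7.29 + -10.26 = -17.55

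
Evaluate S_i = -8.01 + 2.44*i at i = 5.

S_5 = -8.01 + 2.44*5 = -8.01 + 12.2 = 4.19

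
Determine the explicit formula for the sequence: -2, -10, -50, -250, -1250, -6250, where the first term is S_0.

Check ratios: -10 / -2 = 5.0
Common ratio r = 5.
First term a = -2.
Formula: S_i = -2 * 5^i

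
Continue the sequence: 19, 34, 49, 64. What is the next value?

Differences: 34 - 19 = 15
This is an arithmetic sequence with common difference d = 15.
Next term = 64 + 15 = 79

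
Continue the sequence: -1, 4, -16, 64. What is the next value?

Ratios: 4 / -1 = -4.0
This is a geometric sequence with common ratio r = -4.
Next term = 64 * -4 = -256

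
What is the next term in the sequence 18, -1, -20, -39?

Differences: -1 - 18 = -19
This is an arithmetic sequence with common difference d = -19.
Next term = -39 + -19 = -58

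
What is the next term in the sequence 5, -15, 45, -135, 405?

Ratios: -15 / 5 = -3.0
This is a geometric sequence with common ratio r = -3.
Next term = 405 * -3 = -1215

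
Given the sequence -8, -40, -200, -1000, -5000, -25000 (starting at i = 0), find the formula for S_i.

Check ratios: -40 / -8 = 5.0
Common ratio r = 5.
First term a = -8.
Formula: S_i = -8 * 5^i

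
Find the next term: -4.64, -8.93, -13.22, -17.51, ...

Differences: -8.93 - -4.64 = -4.29
This is an arithmetic sequence with common difference d = -4.29.
Next term = -17.51 + -4.29 = -21.8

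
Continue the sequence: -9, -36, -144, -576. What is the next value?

Ratios: -36 / -9 = 4.0
This is a geometric sequence with common ratio r = 4.
Next term = -576 * 4 = -2304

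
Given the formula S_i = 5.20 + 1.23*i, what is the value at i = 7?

S_7 = 5.2 + 1.23*7 = 5.2 + 8.61 = 13.81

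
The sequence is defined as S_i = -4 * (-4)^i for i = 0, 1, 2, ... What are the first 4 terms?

This is a geometric sequence.
i=0: S_0 = -4 * (-4)^0 = -4
i=1: S_1 = -4 * (-4)^1 = 16
i=2: S_2 = -4 * (-4)^2 = -64
i=3: S_3 = -4 * (-4)^3 = 256
The first 4 terms are: [-4, 16, -64, 256]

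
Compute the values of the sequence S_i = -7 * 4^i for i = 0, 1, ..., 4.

This is a geometric sequence.
i=0: S_0 = -7 * 4^0 = -7
i=1: S_1 = -7 * 4^1 = -28
i=2: S_2 = -7 * 4^2 = -112
i=3: S_3 = -7 * 4^3 = -448
i=4: S_4 = -7 * 4^4 = -1792
The first 5 terms are: [-7, -28, -112, -448, -1792]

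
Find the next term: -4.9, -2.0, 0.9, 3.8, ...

Differences: -2.0 - -4.9 = 2.9
This is an arithmetic sequence with common difference d = 2.9.
Next term = 3.8 + 2.9 = 6.7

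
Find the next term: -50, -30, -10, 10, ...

Differences: -30 - -50 = 20
This is an arithmetic sequence with common difference d = 20.
Next term = 10 + 20 = 30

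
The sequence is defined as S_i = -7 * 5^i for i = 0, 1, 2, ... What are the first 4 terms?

This is a geometric sequence.
i=0: S_0 = -7 * 5^0 = -7
i=1: S_1 = -7 * 5^1 = -35
i=2: S_2 = -7 * 5^2 = -175
i=3: S_3 = -7 * 5^3 = -875
The first 4 terms are: [-7, -35, -175, -875]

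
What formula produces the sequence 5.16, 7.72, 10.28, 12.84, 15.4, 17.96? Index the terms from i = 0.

Check differences: 7.72 - 5.16 = 2.56
10.28 - 7.72 = 2.56
Common difference d = 2.56.
First term a = 5.16.
Formula: S_i = 5.16 + 2.56*i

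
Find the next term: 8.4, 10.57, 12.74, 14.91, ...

Differences: 10.57 - 8.4 = 2.17
This is an arithmetic sequence with common difference d = 2.17.
Next term = 14.91 + 2.17 = 17.08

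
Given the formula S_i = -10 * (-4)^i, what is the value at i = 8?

S_8 = -10 * (-4)^8 = -10 * 65536 = -655360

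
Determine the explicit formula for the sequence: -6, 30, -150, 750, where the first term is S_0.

Check ratios: 30 / -6 = -5.0
Common ratio r = -5.
First term a = -6.
Formula: S_i = -6 * (-5)^i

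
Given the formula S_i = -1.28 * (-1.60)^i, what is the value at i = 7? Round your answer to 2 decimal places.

S_7 = -1.28 * (-1.6)^7 ≈ -1.28 * -26.8435 ≈ 34.36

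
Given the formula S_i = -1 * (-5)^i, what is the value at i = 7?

S_7 = -1 * (-5)^7 = -1 * -78125 = 78125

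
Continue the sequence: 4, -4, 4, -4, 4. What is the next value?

Ratios: -4 / 4 = -1.0
This is a geometric sequence with common ratio r = -1.
Next term = 4 * -1 = -4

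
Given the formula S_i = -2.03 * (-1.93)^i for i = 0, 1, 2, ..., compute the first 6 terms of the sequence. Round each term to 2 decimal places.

This is a geometric sequence.
i=0: S_0 = -2.03 * (-1.93)^0 = -2.03
i=1: S_1 = -2.03 * (-1.93)^1 ≈ 3.92
i=2: S_2 = -2.03 * (-1.93)^2 ≈ -7.56
i=3: S_3 = -2.03 * (-1.93)^3 ≈ 14.59
i=4: S_4 = -2.03 * (-1.93)^4 ≈ -28.17
i=5: S_5 = -2.03 * (-1.93)^5 ≈ 54.36
The first 6 terms are: [-2.03, 3.92, -7.56, 14.59, -28.17, 54.36]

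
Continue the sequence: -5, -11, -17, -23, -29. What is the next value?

Differences: -11 - -5 = -6
This is an arithmetic sequence with common difference d = -6.
Next term = -29 + -6 = -35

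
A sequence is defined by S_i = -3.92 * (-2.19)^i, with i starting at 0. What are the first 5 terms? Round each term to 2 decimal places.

This is a geometric sequence.
i=0: S_0 = -3.92 * (-2.19)^0 = -3.92
i=1: S_1 = -3.92 * (-2.19)^1 ≈ 8.58
i=2: S_2 = -3.92 * (-2.19)^2 ≈ -18.8
i=3: S_3 = -3.92 * (-2.19)^3 ≈ 41.17
i=4: S_4 = -3.92 * (-2.19)^4 ≈ -90.17
The first 5 terms are: [-3.92, 8.58, -18.8, 41.17, -90.17]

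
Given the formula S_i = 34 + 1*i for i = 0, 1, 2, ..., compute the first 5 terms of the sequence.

This is an arithmetic sequence.
i=0: S_0 = 34 + 1*0 = 34
i=1: S_1 = 34 + 1*1 = 35
i=2: S_2 = 34 + 1*2 = 36
i=3: S_3 = 34 + 1*3 = 37
i=4: S_4 = 34 + 1*4 = 38
The first 5 terms are: [34, 35, 36, 37, 38]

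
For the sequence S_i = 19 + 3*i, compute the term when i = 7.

S_7 = 19 + 3*7 = 19 + 21 = 40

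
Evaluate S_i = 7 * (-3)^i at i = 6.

S_6 = 7 * (-3)^6 = 7 * 729 = 5103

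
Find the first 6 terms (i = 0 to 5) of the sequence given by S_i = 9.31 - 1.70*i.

This is an arithmetic sequence.
i=0: S_0 = 9.31 + -1.7*0 = 9.31
i=1: S_1 = 9.31 + -1.7*1 = 7.61
i=2: S_2 = 9.31 + -1.7*2 = 5.91
i=3: S_3 = 9.31 + -1.7*3 = 4.21
i=4: S_4 = 9.31 + -1.7*4 = 2.51
i=5: S_5 = 9.31 + -1.7*5 = 0.81
The first 6 terms are: [9.31, 7.61, 5.91, 4.21, 2.51, 0.81]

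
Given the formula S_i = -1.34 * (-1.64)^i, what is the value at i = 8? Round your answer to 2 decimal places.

S_8 = -1.34 * (-1.64)^8 ≈ -1.34 * 52.33 ≈ -70.12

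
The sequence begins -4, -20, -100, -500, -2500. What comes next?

Ratios: -20 / -4 = 5.0
This is a geometric sequence with common ratio r = 5.
Next term = -2500 * 5 = -12500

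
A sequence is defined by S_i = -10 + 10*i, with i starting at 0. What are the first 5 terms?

This is an arithmetic sequence.
i=0: S_0 = -10 + 10*0 = -10
i=1: S_1 = -10 + 10*1 = 0
i=2: S_2 = -10 + 10*2 = 10
i=3: S_3 = -10 + 10*3 = 20
i=4: S_4 = -10 + 10*4 = 30
The first 5 terms are: [-10, 0, 10, 20, 30]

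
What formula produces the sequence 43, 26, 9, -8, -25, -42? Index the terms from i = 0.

Check differences: 26 - 43 = -17
9 - 26 = -17
Common difference d = -17.
First term a = 43.
Formula: S_i = 43 - 17*i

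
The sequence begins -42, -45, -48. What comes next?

Differences: -45 - -42 = -3
This is an arithmetic sequence with common difference d = -3.
Next term = -48 + -3 = -51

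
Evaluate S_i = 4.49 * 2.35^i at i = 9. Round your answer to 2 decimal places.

S_9 = 4.49 * 2.35^9 ≈ 4.49 * 2185.8017 ≈ 9814.25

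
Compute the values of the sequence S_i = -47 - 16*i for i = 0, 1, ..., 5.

This is an arithmetic sequence.
i=0: S_0 = -47 + -16*0 = -47
i=1: S_1 = -47 + -16*1 = -63
i=2: S_2 = -47 + -16*2 = -79
i=3: S_3 = -47 + -16*3 = -95
i=4: S_4 = -47 + -16*4 = -111
i=5: S_5 = -47 + -16*5 = -127
The first 6 terms are: [-47, -63, -79, -95, -111, -127]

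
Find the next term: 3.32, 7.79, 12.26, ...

Differences: 7.79 - 3.32 = 4.47
This is an arithmetic sequence with common difference d = 4.47.
Next term = 12.26 + 4.47 = 16.73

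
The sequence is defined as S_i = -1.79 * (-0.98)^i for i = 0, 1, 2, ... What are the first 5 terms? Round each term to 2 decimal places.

This is a geometric sequence.
i=0: S_0 = -1.79 * (-0.98)^0 = -1.79
i=1: S_1 = -1.79 * (-0.98)^1 ≈ 1.75
i=2: S_2 = -1.79 * (-0.98)^2 ≈ -1.72
i=3: S_3 = -1.79 * (-0.98)^3 ≈ 1.68
i=4: S_4 = -1.79 * (-0.98)^4 ≈ -1.65
The first 5 terms are: [-1.79, 1.75, -1.72, 1.68, -1.65]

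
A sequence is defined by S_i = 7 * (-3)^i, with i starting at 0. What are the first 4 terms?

This is a geometric sequence.
i=0: S_0 = 7 * (-3)^0 = 7
i=1: S_1 = 7 * (-3)^1 = -21
i=2: S_2 = 7 * (-3)^2 = 63
i=3: S_3 = 7 * (-3)^3 = -189
The first 4 terms are: [7, -21, 63, -189]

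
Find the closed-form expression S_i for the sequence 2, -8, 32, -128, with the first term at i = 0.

Check ratios: -8 / 2 = -4.0
Common ratio r = -4.
First term a = 2.
Formula: S_i = 2 * (-4)^i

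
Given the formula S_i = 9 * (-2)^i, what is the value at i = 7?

S_7 = 9 * (-2)^7 = 9 * -128 = -1152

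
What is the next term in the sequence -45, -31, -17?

Differences: -31 - -45 = 14
This is an arithmetic sequence with common difference d = 14.
Next term = -17 + 14 = -3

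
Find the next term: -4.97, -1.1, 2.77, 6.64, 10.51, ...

Differences: -1.1 - -4.97 = 3.87
This is an arithmetic sequence with common difference d = 3.87.
Next term = 10.51 + 3.87 = 14.38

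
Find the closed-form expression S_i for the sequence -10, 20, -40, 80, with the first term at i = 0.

Check ratios: 20 / -10 = -2.0
Common ratio r = -2.
First term a = -10.
Formula: S_i = -10 * (-2)^i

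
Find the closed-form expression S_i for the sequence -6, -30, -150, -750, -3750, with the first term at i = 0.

Check ratios: -30 / -6 = 5.0
Common ratio r = 5.
First term a = -6.
Formula: S_i = -6 * 5^i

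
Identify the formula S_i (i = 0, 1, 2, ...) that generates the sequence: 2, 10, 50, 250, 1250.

Check ratios: 10 / 2 = 5.0
Common ratio r = 5.
First term a = 2.
Formula: S_i = 2 * 5^i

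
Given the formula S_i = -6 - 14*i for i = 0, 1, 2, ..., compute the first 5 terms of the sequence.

This is an arithmetic sequence.
i=0: S_0 = -6 + -14*0 = -6
i=1: S_1 = -6 + -14*1 = -20
i=2: S_2 = -6 + -14*2 = -34
i=3: S_3 = -6 + -14*3 = -48
i=4: S_4 = -6 + -14*4 = -62
The first 5 terms are: [-6, -20, -34, -48, -62]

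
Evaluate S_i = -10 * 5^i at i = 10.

S_10 = -10 * 5^10 = -10 * 9765625 = -97656250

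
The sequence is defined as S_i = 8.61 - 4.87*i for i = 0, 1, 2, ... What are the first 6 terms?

This is an arithmetic sequence.
i=0: S_0 = 8.61 + -4.87*0 = 8.61
i=1: S_1 = 8.61 + -4.87*1 = 3.74
i=2: S_2 = 8.61 + -4.87*2 = -1.13
i=3: S_3 = 8.61 + -4.87*3 = -6.0
i=4: S_4 = 8.61 + -4.87*4 = -10.87
i=5: S_5 = 8.61 + -4.87*5 = -15.74
The first 6 terms are: [8.61, 3.74, -1.13, -6.0, -10.87, -15.74]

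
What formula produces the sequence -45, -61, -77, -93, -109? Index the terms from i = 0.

Check differences: -61 - -45 = -16
-77 - -61 = -16
Common difference d = -16.
First term a = -45.
Formula: S_i = -45 - 16*i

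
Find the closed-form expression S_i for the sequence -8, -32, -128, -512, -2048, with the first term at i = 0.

Check ratios: -32 / -8 = 4.0
Common ratio r = 4.
First term a = -8.
Formula: S_i = -8 * 4^i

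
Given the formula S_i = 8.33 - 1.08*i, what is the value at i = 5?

S_5 = 8.33 + -1.08*5 = 8.33 + -5.4 = 2.93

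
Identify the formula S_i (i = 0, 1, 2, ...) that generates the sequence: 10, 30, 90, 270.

Check ratios: 30 / 10 = 3.0
Common ratio r = 3.
First term a = 10.
Formula: S_i = 10 * 3^i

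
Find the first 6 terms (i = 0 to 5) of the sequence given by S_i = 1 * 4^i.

This is a geometric sequence.
i=0: S_0 = 1 * 4^0 = 1
i=1: S_1 = 1 * 4^1 = 4
i=2: S_2 = 1 * 4^2 = 16
i=3: S_3 = 1 * 4^3 = 64
i=4: S_4 = 1 * 4^4 = 256
i=5: S_5 = 1 * 4^5 = 1024
The first 6 terms are: [1, 4, 16, 64, 256, 1024]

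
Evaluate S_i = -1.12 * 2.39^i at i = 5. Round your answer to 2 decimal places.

S_5 = -1.12 * 2.39^5 ≈ -1.12 * 77.9811 ≈ -87.34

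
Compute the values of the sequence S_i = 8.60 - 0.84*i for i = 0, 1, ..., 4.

This is an arithmetic sequence.
i=0: S_0 = 8.6 + -0.84*0 = 8.6
i=1: S_1 = 8.6 + -0.84*1 = 7.76
i=2: S_2 = 8.6 + -0.84*2 = 6.92
i=3: S_3 = 8.6 + -0.84*3 = 6.08
i=4: S_4 = 8.6 + -0.84*4 = 5.24
The first 5 terms are: [8.6, 7.76, 6.92, 6.08, 5.24]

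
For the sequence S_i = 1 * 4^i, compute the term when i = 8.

S_8 = 1 * 4^8 = 1 * 65536 = 65536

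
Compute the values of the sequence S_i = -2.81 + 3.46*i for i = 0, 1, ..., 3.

This is an arithmetic sequence.
i=0: S_0 = -2.81 + 3.46*0 = -2.81
i=1: S_1 = -2.81 + 3.46*1 = 0.65
i=2: S_2 = -2.81 + 3.46*2 = 4.11
i=3: S_3 = -2.81 + 3.46*3 = 7.57
The first 4 terms are: [-2.81, 0.65, 4.11, 7.57]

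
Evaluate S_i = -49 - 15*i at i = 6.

S_6 = -49 + -15*6 = -49 + -90 = -139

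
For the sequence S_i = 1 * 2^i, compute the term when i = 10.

S_10 = 1 * 2^10 = 1 * 1024 = 1024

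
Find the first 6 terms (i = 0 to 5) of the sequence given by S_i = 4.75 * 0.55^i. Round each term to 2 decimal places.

This is a geometric sequence.
i=0: S_0 = 4.75 * 0.55^0 = 4.75
i=1: S_1 = 4.75 * 0.55^1 ≈ 2.61
i=2: S_2 = 4.75 * 0.55^2 ≈ 1.44
i=3: S_3 = 4.75 * 0.55^3 ≈ 0.79
i=4: S_4 = 4.75 * 0.55^4 ≈ 0.43
i=5: S_5 = 4.75 * 0.55^5 ≈ 0.24
The first 6 terms are: [4.75, 2.61, 1.44, 0.79, 0.43, 0.24]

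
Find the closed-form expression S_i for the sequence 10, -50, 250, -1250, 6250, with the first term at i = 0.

Check ratios: -50 / 10 = -5.0
Common ratio r = -5.
First term a = 10.
Formula: S_i = 10 * (-5)^i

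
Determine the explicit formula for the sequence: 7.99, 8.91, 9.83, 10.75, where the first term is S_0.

Check differences: 8.91 - 7.99 = 0.92
9.83 - 8.91 = 0.92
Common difference d = 0.92.
First term a = 7.99.
Formula: S_i = 7.99 + 0.92*i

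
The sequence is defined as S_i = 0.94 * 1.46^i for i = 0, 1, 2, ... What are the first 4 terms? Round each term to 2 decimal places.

This is a geometric sequence.
i=0: S_0 = 0.94 * 1.46^0 = 0.94
i=1: S_1 = 0.94 * 1.46^1 ≈ 1.37
i=2: S_2 = 0.94 * 1.46^2 ≈ 2.0
i=3: S_3 = 0.94 * 1.46^3 ≈ 2.93
The first 4 terms are: [0.94, 1.37, 2.0, 2.93]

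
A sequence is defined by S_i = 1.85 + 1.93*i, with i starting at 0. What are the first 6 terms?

This is an arithmetic sequence.
i=0: S_0 = 1.85 + 1.93*0 = 1.85
i=1: S_1 = 1.85 + 1.93*1 = 3.78
i=2: S_2 = 1.85 + 1.93*2 = 5.71
i=3: S_3 = 1.85 + 1.93*3 = 7.64
i=4: S_4 = 1.85 + 1.93*4 = 9.57
i=5: S_5 = 1.85 + 1.93*5 = 11.5
The first 6 terms are: [1.85, 3.78, 5.71, 7.64, 9.57, 11.5]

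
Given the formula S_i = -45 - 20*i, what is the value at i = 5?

S_5 = -45 + -20*5 = -45 + -100 = -145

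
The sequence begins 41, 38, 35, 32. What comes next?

Differences: 38 - 41 = -3
This is an arithmetic sequence with common difference d = -3.
Next term = 32 + -3 = 29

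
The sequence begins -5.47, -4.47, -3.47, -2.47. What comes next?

Differences: -4.47 - -5.47 = 1.0
This is an arithmetic sequence with common difference d = 1.0.
Next term = -2.47 + 1.0 = -1.47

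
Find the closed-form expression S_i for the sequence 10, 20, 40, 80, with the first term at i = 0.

Check ratios: 20 / 10 = 2.0
Common ratio r = 2.
First term a = 10.
Formula: S_i = 10 * 2^i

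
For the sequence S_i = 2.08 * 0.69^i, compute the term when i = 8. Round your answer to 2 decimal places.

S_8 = 2.08 * 0.69^8 ≈ 2.08 * 0.0514 ≈ 0.11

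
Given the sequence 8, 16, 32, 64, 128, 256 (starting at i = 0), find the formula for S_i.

Check ratios: 16 / 8 = 2.0
Common ratio r = 2.
First term a = 8.
Formula: S_i = 8 * 2^i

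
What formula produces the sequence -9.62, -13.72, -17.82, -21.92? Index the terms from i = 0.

Check differences: -13.72 - -9.62 = -4.1
-17.82 - -13.72 = -4.1
Common difference d = -4.1.
First term a = -9.62.
Formula: S_i = -9.62 - 4.10*i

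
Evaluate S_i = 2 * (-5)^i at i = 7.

S_7 = 2 * (-5)^7 = 2 * -78125 = -156250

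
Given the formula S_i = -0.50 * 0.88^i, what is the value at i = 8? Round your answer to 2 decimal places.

S_8 = -0.5 * 0.88^8 ≈ -0.5 * 0.3596 ≈ -0.18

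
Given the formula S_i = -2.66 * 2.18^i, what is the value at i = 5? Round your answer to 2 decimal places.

S_5 = -2.66 * 2.18^5 ≈ -2.66 * 49.236 ≈ -130.97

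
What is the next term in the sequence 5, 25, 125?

Ratios: 25 / 5 = 5.0
This is a geometric sequence with common ratio r = 5.
Next term = 125 * 5 = 625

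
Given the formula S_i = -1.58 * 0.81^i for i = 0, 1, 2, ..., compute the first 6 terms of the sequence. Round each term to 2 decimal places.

This is a geometric sequence.
i=0: S_0 = -1.58 * 0.81^0 = -1.58
i=1: S_1 = -1.58 * 0.81^1 ≈ -1.28
i=2: S_2 = -1.58 * 0.81^2 ≈ -1.04
i=3: S_3 = -1.58 * 0.81^3 ≈ -0.84
i=4: S_4 = -1.58 * 0.81^4 ≈ -0.68
i=5: S_5 = -1.58 * 0.81^5 ≈ -0.55
The first 6 terms are: [-1.58, -1.28, -1.04, -0.84, -0.68, -0.55]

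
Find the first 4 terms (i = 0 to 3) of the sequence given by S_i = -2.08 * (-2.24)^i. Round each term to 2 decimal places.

This is a geometric sequence.
i=0: S_0 = -2.08 * (-2.24)^0 = -2.08
i=1: S_1 = -2.08 * (-2.24)^1 ≈ 4.66
i=2: S_2 = -2.08 * (-2.24)^2 ≈ -10.44
i=3: S_3 = -2.08 * (-2.24)^3 ≈ 23.38
The first 4 terms are: [-2.08, 4.66, -10.44, 23.38]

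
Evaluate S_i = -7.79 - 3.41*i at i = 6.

S_6 = -7.79 + -3.41*6 = -7.79 + -20.46 = -28.25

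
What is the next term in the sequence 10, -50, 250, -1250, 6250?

Ratios: -50 / 10 = -5.0
This is a geometric sequence with common ratio r = -5.
Next term = 6250 * -5 = -31250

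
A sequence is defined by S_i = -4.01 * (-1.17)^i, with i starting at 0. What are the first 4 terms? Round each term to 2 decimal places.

This is a geometric sequence.
i=0: S_0 = -4.01 * (-1.17)^0 = -4.01
i=1: S_1 = -4.01 * (-1.17)^1 ≈ 4.69
i=2: S_2 = -4.01 * (-1.17)^2 ≈ -5.49
i=3: S_3 = -4.01 * (-1.17)^3 ≈ 6.42
The first 4 terms are: [-4.01, 4.69, -5.49, 6.42]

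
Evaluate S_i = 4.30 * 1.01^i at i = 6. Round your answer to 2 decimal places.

S_6 = 4.3 * 1.01^6 ≈ 4.3 * 1.0615 ≈ 4.56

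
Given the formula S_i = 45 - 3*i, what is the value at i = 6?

S_6 = 45 + -3*6 = 45 + -18 = 27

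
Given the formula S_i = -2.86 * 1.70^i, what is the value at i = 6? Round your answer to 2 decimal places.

S_6 = -2.86 * 1.7^6 ≈ -2.86 * 24.1376 ≈ -69.03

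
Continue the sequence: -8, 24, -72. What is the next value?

Ratios: 24 / -8 = -3.0
This is a geometric sequence with common ratio r = -3.
Next term = -72 * -3 = 216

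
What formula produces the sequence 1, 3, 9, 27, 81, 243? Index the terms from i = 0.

Check ratios: 3 / 1 = 3.0
Common ratio r = 3.
First term a = 1.
Formula: S_i = 1 * 3^i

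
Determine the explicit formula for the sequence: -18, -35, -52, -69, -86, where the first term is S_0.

Check differences: -35 - -18 = -17
-52 - -35 = -17
Common difference d = -17.
First term a = -18.
Formula: S_i = -18 - 17*i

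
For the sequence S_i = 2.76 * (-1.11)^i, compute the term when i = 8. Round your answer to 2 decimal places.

S_8 = 2.76 * (-1.11)^8 ≈ 2.76 * 2.3045 ≈ 6.36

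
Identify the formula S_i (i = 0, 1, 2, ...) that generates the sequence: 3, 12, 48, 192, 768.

Check ratios: 12 / 3 = 4.0
Common ratio r = 4.
First term a = 3.
Formula: S_i = 3 * 4^i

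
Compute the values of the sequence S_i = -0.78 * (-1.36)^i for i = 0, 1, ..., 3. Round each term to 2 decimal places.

This is a geometric sequence.
i=0: S_0 = -0.78 * (-1.36)^0 = -0.78
i=1: S_1 = -0.78 * (-1.36)^1 ≈ 1.06
i=2: S_2 = -0.78 * (-1.36)^2 ≈ -1.44
i=3: S_3 = -0.78 * (-1.36)^3 ≈ 1.96
The first 4 terms are: [-0.78, 1.06, -1.44, 1.96]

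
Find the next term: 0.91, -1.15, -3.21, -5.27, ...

Differences: -1.15 - 0.91 = -2.06
This is an arithmetic sequence with common difference d = -2.06.
Next term = -5.27 + -2.06 = -7.33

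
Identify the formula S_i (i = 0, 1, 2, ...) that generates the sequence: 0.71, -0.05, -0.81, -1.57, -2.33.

Check differences: -0.05 - 0.71 = -0.76
-0.81 - -0.05 = -0.76
Common difference d = -0.76.
First term a = 0.71.
Formula: S_i = 0.71 - 0.76*i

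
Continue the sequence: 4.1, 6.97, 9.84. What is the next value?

Differences: 6.97 - 4.1 = 2.87
This is an arithmetic sequence with common difference d = 2.87.
Next term = 9.84 + 2.87 = 12.71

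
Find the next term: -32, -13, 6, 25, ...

Differences: -13 - -32 = 19
This is an arithmetic sequence with common difference d = 19.
Next term = 25 + 19 = 44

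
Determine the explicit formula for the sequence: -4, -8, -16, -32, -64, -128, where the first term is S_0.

Check ratios: -8 / -4 = 2.0
Common ratio r = 2.
First term a = -4.
Formula: S_i = -4 * 2^i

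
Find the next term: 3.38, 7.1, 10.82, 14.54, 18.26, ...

Differences: 7.1 - 3.38 = 3.72
This is an arithmetic sequence with common difference d = 3.72.
Next term = 18.26 + 3.72 = 21.98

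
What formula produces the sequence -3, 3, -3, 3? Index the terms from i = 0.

Check ratios: 3 / -3 = -1.0
Common ratio r = -1.
First term a = -3.
Formula: S_i = -3 * (-1)^i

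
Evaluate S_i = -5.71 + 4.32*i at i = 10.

S_10 = -5.71 + 4.32*10 = -5.71 + 43.2 = 37.49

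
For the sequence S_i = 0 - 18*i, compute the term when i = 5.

S_5 = 0 + -18*5 = 0 + -90 = -90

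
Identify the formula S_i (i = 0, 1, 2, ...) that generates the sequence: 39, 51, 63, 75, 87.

Check differences: 51 - 39 = 12
63 - 51 = 12
Common difference d = 12.
First term a = 39.
Formula: S_i = 39 + 12*i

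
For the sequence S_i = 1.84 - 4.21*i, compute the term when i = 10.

S_10 = 1.84 + -4.21*10 = 1.84 + -42.1 = -40.26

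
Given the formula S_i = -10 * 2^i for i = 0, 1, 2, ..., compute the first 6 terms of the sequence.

This is a geometric sequence.
i=0: S_0 = -10 * 2^0 = -10
i=1: S_1 = -10 * 2^1 = -20
i=2: S_2 = -10 * 2^2 = -40
i=3: S_3 = -10 * 2^3 = -80
i=4: S_4 = -10 * 2^4 = -160
i=5: S_5 = -10 * 2^5 = -320
The first 6 terms are: [-10, -20, -40, -80, -160, -320]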